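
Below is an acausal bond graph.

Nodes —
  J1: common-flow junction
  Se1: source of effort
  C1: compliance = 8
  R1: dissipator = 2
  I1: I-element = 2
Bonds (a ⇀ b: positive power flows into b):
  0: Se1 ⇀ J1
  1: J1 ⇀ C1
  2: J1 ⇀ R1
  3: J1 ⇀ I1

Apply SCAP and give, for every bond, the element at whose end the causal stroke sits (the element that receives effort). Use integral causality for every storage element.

b0 |J1
b1 |J1
b2 |J1
b3 |I1

b0 stroke at J1  (source Se1 imposes e)
b1 stroke at J1  (C1 outputs effort q/C1)
b3 stroke at I1  (I1: I, integral causality)
b2 stroke at J1  (common-f at J1 fixed by 3)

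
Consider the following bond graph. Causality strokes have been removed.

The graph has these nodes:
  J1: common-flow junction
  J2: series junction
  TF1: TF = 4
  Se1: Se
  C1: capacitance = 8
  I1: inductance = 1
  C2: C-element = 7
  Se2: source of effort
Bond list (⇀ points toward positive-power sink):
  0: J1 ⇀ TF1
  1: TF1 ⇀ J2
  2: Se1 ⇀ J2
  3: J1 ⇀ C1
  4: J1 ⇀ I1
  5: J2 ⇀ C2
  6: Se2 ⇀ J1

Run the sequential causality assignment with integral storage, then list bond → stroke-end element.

#0 |J1
#1 |TF1
#2 |J2
#3 |J1
#4 |I1
#5 |J2
#6 |J1

bond 2 stroke at J2  (Se1 (Se) sets effort on bond)
bond 6 stroke at J1  (Se2 (Se) sets effort on bond)
bond 3 stroke at J1  (C1 integral (e out))
bond 4 stroke at I1  (I1 integral (f out))
bond 0 stroke at J1  (1-jn J1 has f-setter on 4)
bond 1 stroke at TF1  (TF1 one-in-one-out from 0)
bond 5 stroke at J2  (1-jn J2 has f-setter on 1)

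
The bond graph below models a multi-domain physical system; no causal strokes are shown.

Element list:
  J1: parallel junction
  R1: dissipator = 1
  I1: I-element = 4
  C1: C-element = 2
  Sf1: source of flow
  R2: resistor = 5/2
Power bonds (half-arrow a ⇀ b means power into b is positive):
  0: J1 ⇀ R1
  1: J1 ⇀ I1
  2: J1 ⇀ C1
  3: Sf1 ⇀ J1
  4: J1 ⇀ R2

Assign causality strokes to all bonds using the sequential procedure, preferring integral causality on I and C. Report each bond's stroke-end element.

bond 0 |R1
bond 1 |I1
bond 2 |J1
bond 3 |Sf1
bond 4 |R2

β3 stroke at Sf1  (Sf1 fixes flow; stroke at Sf1)
β1 stroke at I1  (I1 integral (f out))
β2 stroke at J1  (C1 outputs effort q/C1)
β0 stroke at R1  (J1: bond 2 brought effort, rest push out)
β4 stroke at R2  (J1: bond 2 brought effort, rest push out)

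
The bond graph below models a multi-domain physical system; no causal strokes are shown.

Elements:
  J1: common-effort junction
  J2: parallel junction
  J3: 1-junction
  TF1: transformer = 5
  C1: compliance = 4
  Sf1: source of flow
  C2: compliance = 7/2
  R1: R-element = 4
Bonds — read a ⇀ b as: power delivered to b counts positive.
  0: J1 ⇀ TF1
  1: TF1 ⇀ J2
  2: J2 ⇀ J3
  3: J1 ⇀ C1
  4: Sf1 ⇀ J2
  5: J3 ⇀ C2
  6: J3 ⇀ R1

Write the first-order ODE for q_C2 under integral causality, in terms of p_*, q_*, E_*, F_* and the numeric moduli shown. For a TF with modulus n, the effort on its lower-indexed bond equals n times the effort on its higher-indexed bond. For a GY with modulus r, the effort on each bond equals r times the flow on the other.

#4 stroke at Sf1  (Sf1 (Sf) sets flow on bond)
#3 stroke at J1  (C1 outputs effort q/C1)
#0 stroke at TF1  (0-jn J1 has e-setter on 3)
#1 stroke at J2  (through TF1, causality passes straight; one stroke at TF1)
#2 stroke at J3  (J2: bond 1 brought effort, rest push out)
#5 stroke at J3  (C2 integral (e out))
#6 stroke at R1  (closing 1-jn rule on J3)

dq_C2/dt = q_C1/80 - q_C2/14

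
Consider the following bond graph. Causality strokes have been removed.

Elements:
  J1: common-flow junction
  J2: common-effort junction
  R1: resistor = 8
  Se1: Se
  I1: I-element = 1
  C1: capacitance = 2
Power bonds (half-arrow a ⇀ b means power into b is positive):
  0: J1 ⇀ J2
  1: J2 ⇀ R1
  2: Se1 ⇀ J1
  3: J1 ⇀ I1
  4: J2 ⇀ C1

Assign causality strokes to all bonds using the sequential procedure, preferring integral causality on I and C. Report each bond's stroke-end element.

#0 |J1
#1 |R1
#2 |J1
#3 |I1
#4 |J2

b2 →J1  (source Se1 imposes e)
b3 →I1  (prefer integral on I1)
b0 →J1  (J1 flow already set via bond 3)
b4 →J2  (C1: C, integral causality)
b1 →R1  (J2: bond 4 brought effort, rest push out)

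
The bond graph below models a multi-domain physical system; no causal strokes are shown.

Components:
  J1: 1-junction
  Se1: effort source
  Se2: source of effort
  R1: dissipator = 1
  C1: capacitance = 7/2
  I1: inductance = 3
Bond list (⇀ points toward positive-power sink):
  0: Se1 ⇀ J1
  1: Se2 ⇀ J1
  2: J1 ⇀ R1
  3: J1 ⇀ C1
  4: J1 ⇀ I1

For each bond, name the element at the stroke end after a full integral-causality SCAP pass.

b0 stroke→J1
b1 stroke→J1
b2 stroke→J1
b3 stroke→J1
b4 stroke→I1

b0 →J1  (source Se1 imposes e)
b1 →J1  (Se2: effort source, stroke at far end)
b3 →J1  (C1 integral (e out))
b4 →I1  (I1: I, integral causality)
b2 →J1  (J1 flow already set via bond 4)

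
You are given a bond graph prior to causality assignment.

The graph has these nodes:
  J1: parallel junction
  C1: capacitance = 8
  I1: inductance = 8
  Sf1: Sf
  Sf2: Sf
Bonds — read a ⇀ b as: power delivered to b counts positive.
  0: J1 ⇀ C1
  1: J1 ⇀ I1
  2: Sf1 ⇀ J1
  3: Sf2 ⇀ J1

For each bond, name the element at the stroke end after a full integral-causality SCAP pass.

bond 0 stroke→J1
bond 1 stroke→I1
bond 2 stroke→Sf1
bond 3 stroke→Sf2

bond 2 →Sf1  (Sf1 (Sf) sets flow on bond)
bond 3 →Sf2  (Sf2 fixes flow; stroke at Sf2)
bond 0 →J1  (C1 outputs effort q/C1)
bond 1 →I1  (0-jn J1 has e-setter on 0)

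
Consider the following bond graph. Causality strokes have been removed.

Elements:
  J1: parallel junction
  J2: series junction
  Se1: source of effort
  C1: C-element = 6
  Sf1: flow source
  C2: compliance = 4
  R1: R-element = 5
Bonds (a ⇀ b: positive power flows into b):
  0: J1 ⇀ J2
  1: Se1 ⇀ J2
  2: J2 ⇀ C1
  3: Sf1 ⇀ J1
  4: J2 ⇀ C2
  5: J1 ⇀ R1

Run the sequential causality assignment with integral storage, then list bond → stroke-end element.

b0 |J1
b1 |J2
b2 |J2
b3 |Sf1
b4 |J2
b5 |R1

#1 |J2  (Se1 (Se) sets effort on bond)
#3 |Sf1  (Sf1 (Sf) sets flow on bond)
#2 |J2  (prefer integral on C1)
#4 |J2  (C2: C, integral causality)
#0 |J1  (closing 1-jn rule on J2)
#5 |R1  (J1: bond 0 brought effort, rest push out)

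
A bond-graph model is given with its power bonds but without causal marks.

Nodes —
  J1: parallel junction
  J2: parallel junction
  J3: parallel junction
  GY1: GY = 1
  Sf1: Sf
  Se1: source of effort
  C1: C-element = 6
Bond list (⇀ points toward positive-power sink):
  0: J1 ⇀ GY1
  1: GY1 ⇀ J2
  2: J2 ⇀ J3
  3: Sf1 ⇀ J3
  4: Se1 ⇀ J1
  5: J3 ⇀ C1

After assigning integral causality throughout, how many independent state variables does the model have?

1  (C1 all integral)

b3 |Sf1  (source Sf1 imposes f)
b4 |J1  (Se1 (Se) sets effort on bond)
b0 |GY1  (common-e at J1 fixed by 4)
b1 |GY1  (through GY1, causality inverts; strokes same side of GY1)
b2 |J2  (J2 needs exactly one e-in)
b5 |J3  (only one effort-in slot at J3)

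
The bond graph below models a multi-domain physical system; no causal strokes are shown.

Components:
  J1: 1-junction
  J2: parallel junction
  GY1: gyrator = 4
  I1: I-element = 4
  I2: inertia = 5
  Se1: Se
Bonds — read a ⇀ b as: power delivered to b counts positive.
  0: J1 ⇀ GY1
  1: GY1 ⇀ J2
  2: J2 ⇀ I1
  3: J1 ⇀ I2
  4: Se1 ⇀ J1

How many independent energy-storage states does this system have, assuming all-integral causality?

2  (I1, I2 all integral)

b4 stroke at J1  (Se1 (Se) sets effort on bond)
b2 stroke at I1  (I1 integral (f out))
b1 stroke at J2  (J2: last free bond brings effort in)
b0 stroke at J1  (through GY1, causality inverts; strokes same side of GY1)
b3 stroke at I2  (only one flow-in slot at J1)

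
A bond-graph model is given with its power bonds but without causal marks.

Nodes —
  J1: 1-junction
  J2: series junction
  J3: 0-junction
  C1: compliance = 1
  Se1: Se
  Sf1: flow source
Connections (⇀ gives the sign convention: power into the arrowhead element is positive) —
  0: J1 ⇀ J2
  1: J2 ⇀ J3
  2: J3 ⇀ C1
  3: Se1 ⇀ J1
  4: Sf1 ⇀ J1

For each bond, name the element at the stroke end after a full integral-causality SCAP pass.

β0 stroke at J1
β1 stroke at J2
β2 stroke at J3
β3 stroke at J1
β4 stroke at Sf1

#3 stroke→J1  (Se1 fixes effort; stroke away)
#4 stroke→Sf1  (Sf1: flow source, stroke at near end)
#0 stroke→J1  (1-jn J1 has f-setter on 4)
#1 stroke→J2  (J2: bond 0 brought flow, rest push out)
#2 stroke→J3  (closing 0-jn rule on J3)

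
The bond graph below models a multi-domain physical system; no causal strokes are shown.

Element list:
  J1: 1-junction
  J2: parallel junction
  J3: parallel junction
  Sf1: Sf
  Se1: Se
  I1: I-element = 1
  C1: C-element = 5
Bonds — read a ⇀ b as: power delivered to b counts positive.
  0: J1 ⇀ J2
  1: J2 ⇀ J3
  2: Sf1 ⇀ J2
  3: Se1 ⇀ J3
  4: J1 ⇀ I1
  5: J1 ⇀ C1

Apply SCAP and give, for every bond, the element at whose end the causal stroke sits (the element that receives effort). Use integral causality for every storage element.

#2 stroke→Sf1  (Sf1: flow source, stroke at near end)
#3 stroke→J3  (source Se1 imposes e)
#1 stroke→J2  (0-jn J3 has e-setter on 3)
#0 stroke→J1  (J2 effort already set via bond 1)
#4 stroke→I1  (I1: I, integral causality)
#5 stroke→J1  (J1 flow already set via bond 4)

β0 →J1
β1 →J2
β2 →Sf1
β3 →J3
β4 →I1
β5 →J1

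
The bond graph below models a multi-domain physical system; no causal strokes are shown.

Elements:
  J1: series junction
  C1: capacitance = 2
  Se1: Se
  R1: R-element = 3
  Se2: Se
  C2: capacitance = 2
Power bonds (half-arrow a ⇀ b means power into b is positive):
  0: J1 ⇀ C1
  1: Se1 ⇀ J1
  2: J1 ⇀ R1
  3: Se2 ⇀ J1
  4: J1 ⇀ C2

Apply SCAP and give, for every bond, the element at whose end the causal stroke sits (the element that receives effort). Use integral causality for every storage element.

#1 stroke→J1  (source Se1 imposes e)
#3 stroke→J1  (source Se2 imposes e)
#0 stroke→J1  (C1 outputs effort q/C1)
#4 stroke→J1  (C2 outputs effort q/C2)
#2 stroke→R1  (J1: last free bond brings flow in)

b0 stroke at J1
b1 stroke at J1
b2 stroke at R1
b3 stroke at J1
b4 stroke at J1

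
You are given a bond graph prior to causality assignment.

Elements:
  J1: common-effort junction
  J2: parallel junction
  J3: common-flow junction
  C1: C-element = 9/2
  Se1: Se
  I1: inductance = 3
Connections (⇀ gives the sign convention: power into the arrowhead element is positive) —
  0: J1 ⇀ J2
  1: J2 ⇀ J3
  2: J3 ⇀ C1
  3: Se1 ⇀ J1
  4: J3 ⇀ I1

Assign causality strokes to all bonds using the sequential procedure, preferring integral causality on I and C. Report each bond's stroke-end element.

bond 3 →J1  (Se1 (Se) sets effort on bond)
bond 0 →J2  (J1: bond 3 brought effort, rest push out)
bond 1 →J3  (J2 effort already set via bond 0)
bond 2 →J3  (C1 integral (e out))
bond 4 →I1  (closing 1-jn rule on J3)

bond 0 stroke→J2
bond 1 stroke→J3
bond 2 stroke→J3
bond 3 stroke→J1
bond 4 stroke→I1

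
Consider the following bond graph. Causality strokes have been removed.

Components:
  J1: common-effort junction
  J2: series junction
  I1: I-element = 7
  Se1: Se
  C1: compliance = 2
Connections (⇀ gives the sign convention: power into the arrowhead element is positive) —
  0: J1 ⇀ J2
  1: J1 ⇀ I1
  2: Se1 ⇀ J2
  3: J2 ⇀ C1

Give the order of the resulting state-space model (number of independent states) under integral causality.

2  (C1, I1 all integral)

bond 2 stroke at J2  (source Se1 imposes e)
bond 1 stroke at I1  (I1 outputs flow p/I1)
bond 0 stroke at J1  (only one effort-in slot at J1)
bond 3 stroke at J2  (J2: bond 0 brought flow, rest push out)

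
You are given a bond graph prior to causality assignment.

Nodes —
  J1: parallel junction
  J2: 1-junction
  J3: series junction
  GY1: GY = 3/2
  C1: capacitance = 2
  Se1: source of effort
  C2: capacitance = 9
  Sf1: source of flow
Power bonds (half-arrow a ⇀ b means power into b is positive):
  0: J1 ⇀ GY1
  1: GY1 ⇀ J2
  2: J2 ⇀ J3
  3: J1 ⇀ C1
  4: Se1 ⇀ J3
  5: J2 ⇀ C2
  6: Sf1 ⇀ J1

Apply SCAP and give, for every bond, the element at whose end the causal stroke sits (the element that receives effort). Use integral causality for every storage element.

bond 4 stroke→J3  (Se1 fixes effort; stroke away)
bond 6 stroke→Sf1  (Sf1 (Sf) sets flow on bond)
bond 2 stroke→J2  (J3 needs exactly one f-in)
bond 3 stroke→J1  (C1 outputs effort q/C1)
bond 0 stroke→GY1  (0-jn J1 has e-setter on 3)
bond 1 stroke→GY1  (through GY1, causality inverts; strokes same side of GY1)
bond 5 stroke→J2  (J2: bond 1 brought flow, rest push out)

b0 |GY1
b1 |GY1
b2 |J2
b3 |J1
b4 |J3
b5 |J2
b6 |Sf1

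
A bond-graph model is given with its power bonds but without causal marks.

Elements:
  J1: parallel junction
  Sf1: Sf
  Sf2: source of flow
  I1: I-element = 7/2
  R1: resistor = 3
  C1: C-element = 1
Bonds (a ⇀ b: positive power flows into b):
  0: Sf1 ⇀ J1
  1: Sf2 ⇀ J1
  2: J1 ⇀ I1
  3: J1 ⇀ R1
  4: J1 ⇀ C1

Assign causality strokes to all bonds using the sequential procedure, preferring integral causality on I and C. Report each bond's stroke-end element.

#0 stroke at Sf1  (Sf1: flow source, stroke at near end)
#1 stroke at Sf2  (source Sf2 imposes f)
#2 stroke at I1  (prefer integral on I1)
#4 stroke at J1  (C1 integral (e out))
#3 stroke at R1  (common-e at J1 fixed by 4)

#0 |Sf1
#1 |Sf2
#2 |I1
#3 |R1
#4 |J1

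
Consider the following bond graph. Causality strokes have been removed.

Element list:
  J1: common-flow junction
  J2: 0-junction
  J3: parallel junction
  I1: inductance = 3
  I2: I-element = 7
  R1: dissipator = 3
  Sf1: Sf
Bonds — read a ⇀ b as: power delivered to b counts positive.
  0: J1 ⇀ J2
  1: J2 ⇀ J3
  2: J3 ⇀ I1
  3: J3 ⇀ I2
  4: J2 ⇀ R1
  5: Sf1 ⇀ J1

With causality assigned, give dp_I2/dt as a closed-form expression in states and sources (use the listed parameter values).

dp_I2/dt = 3*F_Sf1 - p_I1 - 3*p_I2/7

bond 5 →Sf1  (source Sf1 imposes f)
bond 0 →J1  (J1 flow already set via bond 5)
bond 2 →I1  (I1: I, integral causality)
bond 3 →I2  (I2 integral (f out))
bond 1 →J3  (closing 0-jn rule on J3)
bond 4 →J2  (J2 needs exactly one e-in)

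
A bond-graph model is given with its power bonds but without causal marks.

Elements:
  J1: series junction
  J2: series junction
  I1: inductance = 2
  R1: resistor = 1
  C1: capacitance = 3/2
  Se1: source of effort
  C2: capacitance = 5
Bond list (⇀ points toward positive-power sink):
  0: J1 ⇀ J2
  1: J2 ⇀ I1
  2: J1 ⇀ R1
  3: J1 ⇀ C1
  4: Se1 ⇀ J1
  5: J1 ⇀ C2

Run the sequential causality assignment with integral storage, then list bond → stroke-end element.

#0 →J2
#1 →I1
#2 →J1
#3 →J1
#4 →J1
#5 →J1

bond 4 stroke at J1  (source Se1 imposes e)
bond 1 stroke at I1  (prefer integral on I1)
bond 0 stroke at J2  (1-jn J2 has f-setter on 1)
bond 2 stroke at J1  (J1 flow already set via bond 0)
bond 3 stroke at J1  (1-jn J1 has f-setter on 0)
bond 5 stroke at J1  (J1 flow already set via bond 0)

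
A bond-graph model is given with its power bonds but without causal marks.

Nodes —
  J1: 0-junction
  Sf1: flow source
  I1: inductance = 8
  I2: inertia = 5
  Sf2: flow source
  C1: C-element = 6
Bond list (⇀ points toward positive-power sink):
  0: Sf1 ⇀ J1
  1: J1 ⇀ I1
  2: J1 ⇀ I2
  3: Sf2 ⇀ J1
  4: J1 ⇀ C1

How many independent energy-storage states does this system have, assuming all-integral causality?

3  (C1, I1, I2 all integral)

β0 stroke at Sf1  (Sf1: flow source, stroke at near end)
β3 stroke at Sf2  (Sf2 (Sf) sets flow on bond)
β1 stroke at I1  (I1: I, integral causality)
β2 stroke at I2  (I2 outputs flow p/I2)
β4 stroke at J1  (J1: last free bond brings effort in)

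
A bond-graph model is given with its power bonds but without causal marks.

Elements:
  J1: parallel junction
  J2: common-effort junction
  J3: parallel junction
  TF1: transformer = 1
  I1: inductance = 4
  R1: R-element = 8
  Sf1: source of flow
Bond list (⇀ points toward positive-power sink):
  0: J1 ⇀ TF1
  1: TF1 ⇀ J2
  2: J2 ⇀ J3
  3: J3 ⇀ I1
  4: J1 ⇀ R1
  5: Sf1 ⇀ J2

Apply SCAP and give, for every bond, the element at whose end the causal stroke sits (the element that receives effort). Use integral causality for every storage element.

#5 stroke at Sf1  (Sf1 (Sf) sets flow on bond)
#3 stroke at I1  (prefer integral on I1)
#2 stroke at J3  (J3 needs exactly one e-in)
#1 stroke at J2  (closing 0-jn rule on J2)
#0 stroke at TF1  (TF TF1: opposite of bond 1)
#4 stroke at J1  (closing 0-jn rule on J1)

b0 |TF1
b1 |J2
b2 |J3
b3 |I1
b4 |J1
b5 |Sf1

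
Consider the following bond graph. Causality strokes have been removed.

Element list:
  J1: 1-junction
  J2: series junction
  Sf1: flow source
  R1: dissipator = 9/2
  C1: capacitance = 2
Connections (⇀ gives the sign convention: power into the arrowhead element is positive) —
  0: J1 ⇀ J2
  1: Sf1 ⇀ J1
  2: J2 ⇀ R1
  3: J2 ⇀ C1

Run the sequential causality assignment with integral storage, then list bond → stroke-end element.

β1 →Sf1  (Sf1 fixes flow; stroke at Sf1)
β0 →J1  (J1: bond 1 brought flow, rest push out)
β2 →J2  (J2: bond 0 brought flow, rest push out)
β3 →J2  (common-f at J2 fixed by 0)

β0 →J1
β1 →Sf1
β2 →J2
β3 →J2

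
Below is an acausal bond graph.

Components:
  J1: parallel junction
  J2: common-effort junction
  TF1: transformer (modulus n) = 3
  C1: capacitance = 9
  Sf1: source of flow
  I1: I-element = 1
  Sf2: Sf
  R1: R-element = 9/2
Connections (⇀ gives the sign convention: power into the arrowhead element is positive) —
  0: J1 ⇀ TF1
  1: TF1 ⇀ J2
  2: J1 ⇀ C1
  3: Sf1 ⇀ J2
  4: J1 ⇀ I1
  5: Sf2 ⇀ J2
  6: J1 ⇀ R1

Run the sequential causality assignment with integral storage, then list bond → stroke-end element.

b0 stroke→TF1
b1 stroke→J2
b2 stroke→J1
b3 stroke→Sf1
b4 stroke→I1
b5 stroke→Sf2
b6 stroke→R1

bond 3 →Sf1  (Sf1: flow source, stroke at near end)
bond 5 →Sf2  (Sf2 fixes flow; stroke at Sf2)
bond 1 →J2  (only one effort-in slot at J2)
bond 0 →TF1  (TF1: transformer flips bond 1)
bond 2 →J1  (prefer integral on C1)
bond 4 →I1  (0-jn J1 has e-setter on 2)
bond 6 →R1  (J1: bond 2 brought effort, rest push out)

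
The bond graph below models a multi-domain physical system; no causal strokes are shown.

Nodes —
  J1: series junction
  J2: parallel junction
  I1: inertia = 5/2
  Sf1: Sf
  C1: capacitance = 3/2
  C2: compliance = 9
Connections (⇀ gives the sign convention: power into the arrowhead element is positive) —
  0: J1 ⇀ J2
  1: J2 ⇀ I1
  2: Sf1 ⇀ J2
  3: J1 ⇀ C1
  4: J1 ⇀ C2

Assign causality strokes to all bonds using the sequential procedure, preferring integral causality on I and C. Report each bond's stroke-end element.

β2 |Sf1  (source Sf1 imposes f)
β1 |I1  (prefer integral on I1)
β0 |J2  (J2 needs exactly one e-in)
β3 |J1  (common-f at J1 fixed by 0)
β4 |J1  (J1: bond 0 brought flow, rest push out)

β0 stroke at J2
β1 stroke at I1
β2 stroke at Sf1
β3 stroke at J1
β4 stroke at J1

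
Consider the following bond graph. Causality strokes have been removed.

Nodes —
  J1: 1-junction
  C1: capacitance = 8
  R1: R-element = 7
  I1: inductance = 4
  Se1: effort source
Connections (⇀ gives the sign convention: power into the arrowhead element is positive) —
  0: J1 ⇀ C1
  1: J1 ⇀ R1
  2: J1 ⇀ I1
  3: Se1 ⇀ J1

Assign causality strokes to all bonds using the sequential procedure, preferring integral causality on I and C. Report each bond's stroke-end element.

b3 |J1  (Se1: effort source, stroke at far end)
b0 |J1  (C1 integral (e out))
b2 |I1  (I1: I, integral causality)
b1 |J1  (1-jn J1 has f-setter on 2)

#0 →J1
#1 →J1
#2 →I1
#3 →J1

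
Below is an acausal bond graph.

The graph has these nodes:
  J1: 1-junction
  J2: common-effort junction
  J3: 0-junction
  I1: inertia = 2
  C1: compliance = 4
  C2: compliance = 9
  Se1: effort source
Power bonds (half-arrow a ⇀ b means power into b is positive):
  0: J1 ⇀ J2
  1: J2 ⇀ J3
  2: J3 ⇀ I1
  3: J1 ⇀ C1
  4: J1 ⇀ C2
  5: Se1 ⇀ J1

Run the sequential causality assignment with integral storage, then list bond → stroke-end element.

b0 |J2
b1 |J3
b2 |I1
b3 |J1
b4 |J1
b5 |J1

b5 stroke→J1  (Se1: effort source, stroke at far end)
b2 stroke→I1  (I1 integral (f out))
b1 stroke→J3  (J3 needs exactly one e-in)
b0 stroke→J2  (only one effort-in slot at J2)
b3 stroke→J1  (J1: bond 0 brought flow, rest push out)
b4 stroke→J1  (1-jn J1 has f-setter on 0)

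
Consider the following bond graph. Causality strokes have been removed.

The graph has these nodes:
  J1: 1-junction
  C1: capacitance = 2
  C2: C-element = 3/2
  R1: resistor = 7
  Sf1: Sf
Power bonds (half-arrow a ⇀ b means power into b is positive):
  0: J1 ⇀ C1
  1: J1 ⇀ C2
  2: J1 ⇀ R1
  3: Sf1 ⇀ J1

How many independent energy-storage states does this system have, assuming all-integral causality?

β3 stroke→Sf1  (source Sf1 imposes f)
β0 stroke→J1  (1-jn J1 has f-setter on 3)
β1 stroke→J1  (J1 flow already set via bond 3)
β2 stroke→J1  (1-jn J1 has f-setter on 3)

2  (C1, C2 all integral)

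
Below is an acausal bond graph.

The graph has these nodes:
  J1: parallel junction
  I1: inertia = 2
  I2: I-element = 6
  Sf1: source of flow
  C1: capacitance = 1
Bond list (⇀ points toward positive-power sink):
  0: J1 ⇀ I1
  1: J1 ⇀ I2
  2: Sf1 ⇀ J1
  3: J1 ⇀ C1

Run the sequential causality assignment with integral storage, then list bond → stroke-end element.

b2 →Sf1  (Sf1: flow source, stroke at near end)
b0 →I1  (I1 outputs flow p/I1)
b1 →I2  (I2 integral (f out))
b3 →J1  (closing 0-jn rule on J1)

#0 stroke at I1
#1 stroke at I2
#2 stroke at Sf1
#3 stroke at J1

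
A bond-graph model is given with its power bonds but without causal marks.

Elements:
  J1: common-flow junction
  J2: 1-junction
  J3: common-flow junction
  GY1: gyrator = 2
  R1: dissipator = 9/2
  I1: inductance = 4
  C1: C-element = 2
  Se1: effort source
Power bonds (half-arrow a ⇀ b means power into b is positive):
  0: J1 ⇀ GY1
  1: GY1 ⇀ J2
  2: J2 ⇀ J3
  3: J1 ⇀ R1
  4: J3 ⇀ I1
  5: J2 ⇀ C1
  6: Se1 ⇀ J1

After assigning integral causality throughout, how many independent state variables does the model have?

b6 stroke at J1  (source Se1 imposes e)
b4 stroke at I1  (prefer integral on I1)
b2 stroke at J3  (1-jn J3 has f-setter on 4)
b1 stroke at J2  (1-jn J2 has f-setter on 2)
b5 stroke at J2  (J2: bond 2 brought flow, rest push out)
b0 stroke at J1  (GY1: gyrator matches bond 1)
b3 stroke at R1  (J1 needs exactly one f-in)

2  (C1, I1 all integral)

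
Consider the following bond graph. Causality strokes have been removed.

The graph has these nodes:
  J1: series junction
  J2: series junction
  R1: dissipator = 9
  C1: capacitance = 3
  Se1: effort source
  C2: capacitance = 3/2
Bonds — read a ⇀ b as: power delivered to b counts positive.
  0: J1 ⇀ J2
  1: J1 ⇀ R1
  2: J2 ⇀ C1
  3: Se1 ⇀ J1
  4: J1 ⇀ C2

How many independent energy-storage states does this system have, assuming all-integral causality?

b3 stroke at J1  (source Se1 imposes e)
b2 stroke at J2  (prefer integral on C1)
b0 stroke at J1  (closing 1-jn rule on J2)
b4 stroke at J1  (prefer integral on C2)
b1 stroke at R1  (J1 needs exactly one f-in)

2  (C1, C2 all integral)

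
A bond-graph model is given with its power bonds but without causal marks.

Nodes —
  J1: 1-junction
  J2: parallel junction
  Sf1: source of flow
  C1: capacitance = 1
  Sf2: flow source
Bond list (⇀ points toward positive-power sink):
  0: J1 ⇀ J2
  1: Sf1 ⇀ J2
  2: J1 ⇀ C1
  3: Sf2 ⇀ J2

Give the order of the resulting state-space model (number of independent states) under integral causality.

#1 stroke at Sf1  (Sf1 (Sf) sets flow on bond)
#3 stroke at Sf2  (Sf2 (Sf) sets flow on bond)
#0 stroke at J2  (J2: last free bond brings effort in)
#2 stroke at J1  (J1: bond 0 brought flow, rest push out)

1  (C1 all integral)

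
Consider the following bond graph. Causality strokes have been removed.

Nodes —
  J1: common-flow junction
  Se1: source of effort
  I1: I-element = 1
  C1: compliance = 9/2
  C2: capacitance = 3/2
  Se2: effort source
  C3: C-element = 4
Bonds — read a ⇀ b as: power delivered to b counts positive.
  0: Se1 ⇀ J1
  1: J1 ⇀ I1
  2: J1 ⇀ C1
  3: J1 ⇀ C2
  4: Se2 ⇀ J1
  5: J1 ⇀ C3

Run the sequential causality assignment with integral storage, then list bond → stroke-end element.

#0 →J1
#1 →I1
#2 →J1
#3 →J1
#4 →J1
#5 →J1

#0 stroke→J1  (source Se1 imposes e)
#4 stroke→J1  (Se2 (Se) sets effort on bond)
#1 stroke→I1  (I1 outputs flow p/I1)
#2 stroke→J1  (J1: bond 1 brought flow, rest push out)
#3 stroke→J1  (J1 flow already set via bond 1)
#5 stroke→J1  (1-jn J1 has f-setter on 1)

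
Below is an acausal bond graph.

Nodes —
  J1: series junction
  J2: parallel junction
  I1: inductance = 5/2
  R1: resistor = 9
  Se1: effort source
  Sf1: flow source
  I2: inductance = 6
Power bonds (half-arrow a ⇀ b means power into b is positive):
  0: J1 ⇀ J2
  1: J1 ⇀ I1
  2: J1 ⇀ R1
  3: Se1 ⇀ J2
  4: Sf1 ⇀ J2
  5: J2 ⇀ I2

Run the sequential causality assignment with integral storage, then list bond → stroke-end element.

#0 stroke at J1
#1 stroke at I1
#2 stroke at J1
#3 stroke at J2
#4 stroke at Sf1
#5 stroke at I2

b3 stroke→J2  (Se1 fixes effort; stroke away)
b4 stroke→Sf1  (source Sf1 imposes f)
b0 stroke→J1  (common-e at J2 fixed by 3)
b5 stroke→I2  (0-jn J2 has e-setter on 3)
b1 stroke→I1  (I1 integral (f out))
b2 stroke→J1  (J1 flow already set via bond 1)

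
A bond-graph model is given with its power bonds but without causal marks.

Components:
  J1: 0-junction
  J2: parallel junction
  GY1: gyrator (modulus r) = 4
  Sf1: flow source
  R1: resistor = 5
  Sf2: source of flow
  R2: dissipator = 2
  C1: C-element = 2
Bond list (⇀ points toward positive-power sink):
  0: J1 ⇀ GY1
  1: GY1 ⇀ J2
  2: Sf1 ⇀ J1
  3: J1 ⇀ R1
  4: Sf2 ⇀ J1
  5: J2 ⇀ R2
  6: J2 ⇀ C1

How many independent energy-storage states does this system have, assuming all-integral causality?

#2 stroke at Sf1  (Sf1 fixes flow; stroke at Sf1)
#4 stroke at Sf2  (Sf2 (Sf) sets flow on bond)
#6 stroke at J2  (C1: C, integral causality)
#1 stroke at GY1  (J2 effort already set via bond 6)
#5 stroke at R2  (common-e at J2 fixed by 6)
#0 stroke at GY1  (GY1 both-in/both-out from 1)
#3 stroke at J1  (only one effort-in slot at J1)

1  (C1 all integral)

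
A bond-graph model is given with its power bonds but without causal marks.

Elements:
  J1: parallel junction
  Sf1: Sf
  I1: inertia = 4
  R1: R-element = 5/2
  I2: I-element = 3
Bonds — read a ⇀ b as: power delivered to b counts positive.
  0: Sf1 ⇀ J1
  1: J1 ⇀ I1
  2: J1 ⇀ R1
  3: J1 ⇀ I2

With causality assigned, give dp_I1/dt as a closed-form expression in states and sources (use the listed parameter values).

β0 stroke at Sf1  (Sf1 fixes flow; stroke at Sf1)
β1 stroke at I1  (I1 integral (f out))
β3 stroke at I2  (I2 integral (f out))
β2 stroke at J1  (closing 0-jn rule on J1)

dp_I1/dt = 5*F_Sf1/2 - 5*p_I1/8 - 5*p_I2/6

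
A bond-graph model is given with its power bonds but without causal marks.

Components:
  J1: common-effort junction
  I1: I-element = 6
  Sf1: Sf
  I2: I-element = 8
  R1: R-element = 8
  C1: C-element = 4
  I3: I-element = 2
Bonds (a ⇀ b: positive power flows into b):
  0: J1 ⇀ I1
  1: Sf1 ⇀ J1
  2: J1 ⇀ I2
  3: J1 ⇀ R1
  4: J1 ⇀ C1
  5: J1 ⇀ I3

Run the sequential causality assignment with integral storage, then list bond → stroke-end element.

bond 1 stroke→Sf1  (Sf1: flow source, stroke at near end)
bond 0 stroke→I1  (I1 integral (f out))
bond 2 stroke→I2  (I2 integral (f out))
bond 4 stroke→J1  (C1 outputs effort q/C1)
bond 3 stroke→R1  (0-jn J1 has e-setter on 4)
bond 5 stroke→I3  (common-e at J1 fixed by 4)

#0 |I1
#1 |Sf1
#2 |I2
#3 |R1
#4 |J1
#5 |I3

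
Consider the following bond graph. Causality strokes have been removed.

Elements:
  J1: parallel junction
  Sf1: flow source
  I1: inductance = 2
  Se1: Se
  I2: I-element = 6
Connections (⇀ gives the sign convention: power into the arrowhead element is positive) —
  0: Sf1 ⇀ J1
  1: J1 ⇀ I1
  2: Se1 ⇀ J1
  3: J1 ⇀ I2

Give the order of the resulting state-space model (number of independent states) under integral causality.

bond 0 |Sf1  (Sf1: flow source, stroke at near end)
bond 2 |J1  (Se1: effort source, stroke at far end)
bond 1 |I1  (0-jn J1 has e-setter on 2)
bond 3 |I2  (common-e at J1 fixed by 2)

2  (I1, I2 all integral)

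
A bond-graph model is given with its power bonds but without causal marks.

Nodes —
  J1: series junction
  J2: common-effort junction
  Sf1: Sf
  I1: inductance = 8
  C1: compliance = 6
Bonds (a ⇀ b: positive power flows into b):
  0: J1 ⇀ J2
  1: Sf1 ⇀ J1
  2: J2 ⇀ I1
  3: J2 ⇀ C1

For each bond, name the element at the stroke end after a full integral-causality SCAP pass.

b0 stroke at J1
b1 stroke at Sf1
b2 stroke at I1
b3 stroke at J2

#1 →Sf1  (Sf1 (Sf) sets flow on bond)
#0 →J1  (1-jn J1 has f-setter on 1)
#2 →I1  (I1 outputs flow p/I1)
#3 →J2  (only one effort-in slot at J2)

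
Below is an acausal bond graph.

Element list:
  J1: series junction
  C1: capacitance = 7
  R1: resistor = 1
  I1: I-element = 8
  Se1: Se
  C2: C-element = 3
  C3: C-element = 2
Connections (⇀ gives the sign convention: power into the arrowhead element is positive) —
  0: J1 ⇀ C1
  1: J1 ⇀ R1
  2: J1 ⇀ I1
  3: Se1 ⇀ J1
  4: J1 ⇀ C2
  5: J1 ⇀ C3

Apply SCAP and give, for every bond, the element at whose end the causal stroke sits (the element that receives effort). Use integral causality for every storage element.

b3 stroke→J1  (source Se1 imposes e)
b0 stroke→J1  (C1 outputs effort q/C1)
b2 stroke→I1  (prefer integral on I1)
b1 stroke→J1  (J1: bond 2 brought flow, rest push out)
b4 stroke→J1  (1-jn J1 has f-setter on 2)
b5 stroke→J1  (1-jn J1 has f-setter on 2)

#0 stroke at J1
#1 stroke at J1
#2 stroke at I1
#3 stroke at J1
#4 stroke at J1
#5 stroke at J1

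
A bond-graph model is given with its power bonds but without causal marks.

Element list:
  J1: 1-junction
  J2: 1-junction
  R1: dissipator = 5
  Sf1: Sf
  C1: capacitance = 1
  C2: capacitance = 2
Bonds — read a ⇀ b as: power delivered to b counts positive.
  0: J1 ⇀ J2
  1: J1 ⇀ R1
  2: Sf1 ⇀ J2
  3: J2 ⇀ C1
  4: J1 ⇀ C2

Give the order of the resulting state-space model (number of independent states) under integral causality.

bond 2 →Sf1  (Sf1 fixes flow; stroke at Sf1)
bond 0 →J2  (1-jn J2 has f-setter on 2)
bond 3 →J2  (J2 flow already set via bond 2)
bond 1 →J1  (J1 flow already set via bond 0)
bond 4 →J1  (common-f at J1 fixed by 0)

2  (C1, C2 all integral)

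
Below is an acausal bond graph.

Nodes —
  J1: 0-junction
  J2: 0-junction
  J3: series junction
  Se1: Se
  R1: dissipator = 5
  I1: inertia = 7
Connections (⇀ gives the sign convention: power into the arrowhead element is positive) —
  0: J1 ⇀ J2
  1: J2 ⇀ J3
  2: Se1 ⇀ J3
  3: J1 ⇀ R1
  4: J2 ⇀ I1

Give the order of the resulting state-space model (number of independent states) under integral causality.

β2 stroke→J3  (Se1 fixes effort; stroke away)
β1 stroke→J2  (J3: last free bond brings flow in)
β0 stroke→J1  (J2: bond 1 brought effort, rest push out)
β4 stroke→I1  (0-jn J2 has e-setter on 1)
β3 stroke→R1  (0-jn J1 has e-setter on 0)

1  (I1 all integral)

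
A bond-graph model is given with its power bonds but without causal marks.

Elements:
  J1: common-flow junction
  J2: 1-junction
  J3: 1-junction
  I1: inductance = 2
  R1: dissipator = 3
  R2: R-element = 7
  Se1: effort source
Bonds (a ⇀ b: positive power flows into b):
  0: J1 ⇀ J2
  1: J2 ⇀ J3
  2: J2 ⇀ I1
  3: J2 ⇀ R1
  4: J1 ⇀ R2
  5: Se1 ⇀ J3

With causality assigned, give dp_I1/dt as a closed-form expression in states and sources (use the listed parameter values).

dp_I1/dt = E_Se1 - 5*p_I1

b5 stroke at J3  (Se1 fixes effort; stroke away)
b1 stroke at J2  (only one flow-in slot at J3)
b2 stroke at I1  (prefer integral on I1)
b0 stroke at J2  (J2: bond 2 brought flow, rest push out)
b3 stroke at J2  (common-f at J2 fixed by 2)
b4 stroke at J1  (common-f at J1 fixed by 0)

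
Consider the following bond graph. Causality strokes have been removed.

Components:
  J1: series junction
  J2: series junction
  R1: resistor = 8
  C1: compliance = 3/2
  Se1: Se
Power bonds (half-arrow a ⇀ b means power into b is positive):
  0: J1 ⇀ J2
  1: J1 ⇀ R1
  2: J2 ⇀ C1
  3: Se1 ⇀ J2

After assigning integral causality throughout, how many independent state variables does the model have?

1  (C1 all integral)

b3 →J2  (Se1: effort source, stroke at far end)
b2 →J2  (C1 outputs effort q/C1)
b0 →J1  (closing 1-jn rule on J2)
b1 →R1  (J1 needs exactly one f-in)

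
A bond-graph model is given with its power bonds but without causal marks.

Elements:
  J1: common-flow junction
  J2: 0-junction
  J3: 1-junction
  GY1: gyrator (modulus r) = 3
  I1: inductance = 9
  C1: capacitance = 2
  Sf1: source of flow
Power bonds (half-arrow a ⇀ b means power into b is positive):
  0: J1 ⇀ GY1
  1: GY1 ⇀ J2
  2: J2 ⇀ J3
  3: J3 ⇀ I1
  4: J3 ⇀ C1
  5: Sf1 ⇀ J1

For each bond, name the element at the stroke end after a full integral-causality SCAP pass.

b5 stroke→Sf1  (Sf1 fixes flow; stroke at Sf1)
b0 stroke→J1  (common-f at J1 fixed by 5)
b1 stroke→J2  (GY1: gyrator matches bond 0)
b2 stroke→J3  (J2 effort already set via bond 1)
b3 stroke→I1  (prefer integral on I1)
b4 stroke→J3  (common-f at J3 fixed by 3)

b0 stroke→J1
b1 stroke→J2
b2 stroke→J3
b3 stroke→I1
b4 stroke→J3
b5 stroke→Sf1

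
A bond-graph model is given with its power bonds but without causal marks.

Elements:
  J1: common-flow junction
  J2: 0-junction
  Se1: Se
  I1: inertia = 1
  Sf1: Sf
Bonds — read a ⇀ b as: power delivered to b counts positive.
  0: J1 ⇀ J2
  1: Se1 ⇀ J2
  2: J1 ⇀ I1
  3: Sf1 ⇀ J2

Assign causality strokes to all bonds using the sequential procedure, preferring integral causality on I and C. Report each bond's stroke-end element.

β0 stroke at J1
β1 stroke at J2
β2 stroke at I1
β3 stroke at Sf1

#1 stroke at J2  (Se1 fixes effort; stroke away)
#3 stroke at Sf1  (Sf1 (Sf) sets flow on bond)
#0 stroke at J1  (0-jn J2 has e-setter on 1)
#2 stroke at I1  (closing 1-jn rule on J1)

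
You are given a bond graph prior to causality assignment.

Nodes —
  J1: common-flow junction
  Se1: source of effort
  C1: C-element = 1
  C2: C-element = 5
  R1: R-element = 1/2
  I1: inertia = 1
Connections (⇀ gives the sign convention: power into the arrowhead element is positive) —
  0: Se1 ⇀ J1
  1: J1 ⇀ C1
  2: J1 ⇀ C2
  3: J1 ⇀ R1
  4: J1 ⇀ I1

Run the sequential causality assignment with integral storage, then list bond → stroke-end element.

β0 →J1
β1 →J1
β2 →J1
β3 →J1
β4 →I1

#0 stroke at J1  (Se1: effort source, stroke at far end)
#1 stroke at J1  (prefer integral on C1)
#2 stroke at J1  (prefer integral on C2)
#4 stroke at I1  (prefer integral on I1)
#3 stroke at J1  (1-jn J1 has f-setter on 4)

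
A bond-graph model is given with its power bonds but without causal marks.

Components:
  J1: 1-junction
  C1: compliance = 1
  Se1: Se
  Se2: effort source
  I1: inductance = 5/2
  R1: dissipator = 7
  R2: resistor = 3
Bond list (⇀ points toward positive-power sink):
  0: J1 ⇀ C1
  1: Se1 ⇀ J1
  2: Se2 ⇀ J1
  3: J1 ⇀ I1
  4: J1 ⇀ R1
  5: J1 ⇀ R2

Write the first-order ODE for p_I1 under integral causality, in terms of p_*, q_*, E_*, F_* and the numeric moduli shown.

dp_I1/dt = E_Se1 + E_Se2 - 4*p_I1 - q_C1

β1 →J1  (Se1 fixes effort; stroke away)
β2 →J1  (Se2: effort source, stroke at far end)
β0 →J1  (prefer integral on C1)
β3 →I1  (I1: I, integral causality)
β4 →J1  (common-f at J1 fixed by 3)
β5 →J1  (J1: bond 3 brought flow, rest push out)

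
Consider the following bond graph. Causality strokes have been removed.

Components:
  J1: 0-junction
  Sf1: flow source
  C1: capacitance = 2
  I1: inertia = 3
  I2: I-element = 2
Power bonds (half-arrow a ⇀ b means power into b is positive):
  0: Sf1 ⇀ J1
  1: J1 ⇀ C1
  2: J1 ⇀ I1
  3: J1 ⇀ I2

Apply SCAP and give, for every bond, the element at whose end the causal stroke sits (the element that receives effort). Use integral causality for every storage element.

b0 stroke at Sf1
b1 stroke at J1
b2 stroke at I1
b3 stroke at I2

#0 →Sf1  (Sf1 fixes flow; stroke at Sf1)
#1 →J1  (C1 integral (e out))
#2 →I1  (J1 effort already set via bond 1)
#3 →I2  (common-e at J1 fixed by 1)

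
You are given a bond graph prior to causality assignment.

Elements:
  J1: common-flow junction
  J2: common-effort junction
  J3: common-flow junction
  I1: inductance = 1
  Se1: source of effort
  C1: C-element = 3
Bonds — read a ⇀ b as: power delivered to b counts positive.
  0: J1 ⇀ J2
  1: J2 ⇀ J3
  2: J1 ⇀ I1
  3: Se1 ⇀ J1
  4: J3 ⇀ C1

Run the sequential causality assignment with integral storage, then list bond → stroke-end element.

#3 →J1  (Se1: effort source, stroke at far end)
#2 →I1  (I1 integral (f out))
#0 →J1  (J1: bond 2 brought flow, rest push out)
#1 →J2  (J2 needs exactly one e-in)
#4 →J3  (1-jn J3 has f-setter on 1)

bond 0 stroke at J1
bond 1 stroke at J2
bond 2 stroke at I1
bond 3 stroke at J1
bond 4 stroke at J3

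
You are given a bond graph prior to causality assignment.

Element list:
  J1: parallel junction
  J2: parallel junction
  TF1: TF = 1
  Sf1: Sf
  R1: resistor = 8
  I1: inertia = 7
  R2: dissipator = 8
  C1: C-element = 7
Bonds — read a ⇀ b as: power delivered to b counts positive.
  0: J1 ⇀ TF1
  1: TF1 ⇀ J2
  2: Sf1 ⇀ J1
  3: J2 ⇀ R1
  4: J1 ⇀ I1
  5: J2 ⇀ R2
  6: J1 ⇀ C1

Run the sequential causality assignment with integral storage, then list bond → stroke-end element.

bond 2 |Sf1  (Sf1 fixes flow; stroke at Sf1)
bond 4 |I1  (I1: I, integral causality)
bond 6 |J1  (C1 integral (e out))
bond 0 |TF1  (J1: bond 6 brought effort, rest push out)
bond 1 |J2  (TF1 one-in-one-out from 0)
bond 3 |R1  (0-jn J2 has e-setter on 1)
bond 5 |R2  (J2 effort already set via bond 1)

β0 |TF1
β1 |J2
β2 |Sf1
β3 |R1
β4 |I1
β5 |R2
β6 |J1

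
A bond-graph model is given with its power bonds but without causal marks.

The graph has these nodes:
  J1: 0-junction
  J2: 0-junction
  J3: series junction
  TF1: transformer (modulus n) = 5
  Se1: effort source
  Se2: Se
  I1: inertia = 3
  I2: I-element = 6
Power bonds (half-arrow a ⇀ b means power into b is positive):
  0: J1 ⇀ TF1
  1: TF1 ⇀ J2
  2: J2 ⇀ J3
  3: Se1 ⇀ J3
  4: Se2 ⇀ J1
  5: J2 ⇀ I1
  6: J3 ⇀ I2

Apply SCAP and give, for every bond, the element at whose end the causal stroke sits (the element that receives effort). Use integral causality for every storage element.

#0 →TF1
#1 →J2
#2 →J3
#3 →J3
#4 →J1
#5 →I1
#6 →I2

b3 stroke at J3  (Se1 fixes effort; stroke away)
b4 stroke at J1  (source Se2 imposes e)
b0 stroke at TF1  (common-e at J1 fixed by 4)
b1 stroke at J2  (TF1 one-in-one-out from 0)
b2 stroke at J3  (common-e at J2 fixed by 1)
b5 stroke at I1  (0-jn J2 has e-setter on 1)
b6 stroke at I2  (closing 1-jn rule on J3)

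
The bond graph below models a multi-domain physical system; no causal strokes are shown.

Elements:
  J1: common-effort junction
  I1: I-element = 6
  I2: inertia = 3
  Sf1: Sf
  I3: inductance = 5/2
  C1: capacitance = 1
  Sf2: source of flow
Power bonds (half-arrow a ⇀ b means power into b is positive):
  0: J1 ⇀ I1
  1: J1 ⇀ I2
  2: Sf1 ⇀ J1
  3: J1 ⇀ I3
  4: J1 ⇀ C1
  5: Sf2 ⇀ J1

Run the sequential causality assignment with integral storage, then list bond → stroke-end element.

b2 stroke at Sf1  (Sf1 fixes flow; stroke at Sf1)
b5 stroke at Sf2  (Sf2 fixes flow; stroke at Sf2)
b0 stroke at I1  (prefer integral on I1)
b1 stroke at I2  (I2: I, integral causality)
b3 stroke at I3  (I3 outputs flow p/I3)
b4 stroke at J1  (J1: last free bond brings effort in)

#0 stroke→I1
#1 stroke→I2
#2 stroke→Sf1
#3 stroke→I3
#4 stroke→J1
#5 stroke→Sf2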